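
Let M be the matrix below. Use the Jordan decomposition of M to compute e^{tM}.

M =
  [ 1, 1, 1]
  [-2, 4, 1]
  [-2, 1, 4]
e^{tM} =
  [-2*t*exp(3*t) + exp(3*t), t*exp(3*t), t*exp(3*t)]
  [-2*t*exp(3*t), t*exp(3*t) + exp(3*t), t*exp(3*t)]
  [-2*t*exp(3*t), t*exp(3*t), t*exp(3*t) + exp(3*t)]

Strategy: write M = P · J · P⁻¹ where J is a Jordan canonical form, so e^{tM} = P · e^{tJ} · P⁻¹, and e^{tJ} can be computed block-by-block.

M has Jordan form
J =
  [3, 1, 0]
  [0, 3, 0]
  [0, 0, 3]
(up to reordering of blocks).

Per-block formulas:
  For a 1×1 block at λ = 3: exp(t · [3]) = [e^(3t)].
  For a 2×2 Jordan block J_2(3): exp(t · J_2(3)) = e^(3t)·(I + t·N), where N is the 2×2 nilpotent shift.

After assembling e^{tJ} and conjugating by P, we get:

e^{tM} =
  [-2*t*exp(3*t) + exp(3*t), t*exp(3*t), t*exp(3*t)]
  [-2*t*exp(3*t), t*exp(3*t) + exp(3*t), t*exp(3*t)]
  [-2*t*exp(3*t), t*exp(3*t), t*exp(3*t) + exp(3*t)]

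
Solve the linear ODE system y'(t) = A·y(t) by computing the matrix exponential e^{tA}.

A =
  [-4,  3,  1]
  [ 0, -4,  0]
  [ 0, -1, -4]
e^{tA} =
  [exp(-4*t), -t^2*exp(-4*t)/2 + 3*t*exp(-4*t), t*exp(-4*t)]
  [0, exp(-4*t), 0]
  [0, -t*exp(-4*t), exp(-4*t)]

Strategy: write A = P · J · P⁻¹ where J is a Jordan canonical form, so e^{tA} = P · e^{tJ} · P⁻¹, and e^{tJ} can be computed block-by-block.

A has Jordan form
J =
  [-4,  1,  0]
  [ 0, -4,  1]
  [ 0,  0, -4]
(up to reordering of blocks).

Per-block formulas:
  For a 3×3 Jordan block J_3(-4): exp(t · J_3(-4)) = e^(-4t)·(I + t·N + (t^2/2)·N^2), where N is the 3×3 nilpotent shift.

After assembling e^{tJ} and conjugating by P, we get:

e^{tA} =
  [exp(-4*t), -t^2*exp(-4*t)/2 + 3*t*exp(-4*t), t*exp(-4*t)]
  [0, exp(-4*t), 0]
  [0, -t*exp(-4*t), exp(-4*t)]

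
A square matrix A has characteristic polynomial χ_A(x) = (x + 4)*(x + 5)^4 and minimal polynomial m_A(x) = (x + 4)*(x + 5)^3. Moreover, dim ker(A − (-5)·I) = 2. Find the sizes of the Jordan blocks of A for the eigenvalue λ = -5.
Block sizes for λ = -5: [3, 1]

Step 1 — from the characteristic polynomial, algebraic multiplicity of λ = -5 is 4. From dim ker(A − (-5)·I) = 2, there are exactly 2 Jordan blocks for λ = -5.
Step 2 — from the minimal polynomial, the factor (x + 5)^3 tells us the largest block for λ = -5 has size 3.
Step 3 — with total size 4, 2 blocks, and largest block 3, the block sizes (in nonincreasing order) are [3, 1].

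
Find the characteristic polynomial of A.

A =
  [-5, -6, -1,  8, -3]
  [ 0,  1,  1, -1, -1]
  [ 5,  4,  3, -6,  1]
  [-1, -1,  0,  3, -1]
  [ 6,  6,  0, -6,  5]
x^5 - 7*x^4 + 16*x^3 - 8*x^2 - 16*x + 16

Expanding det(x·I − A) (e.g. by cofactor expansion or by noting that A is similar to its Jordan form J, which has the same characteristic polynomial as A) gives
  χ_A(x) = x^5 - 7*x^4 + 16*x^3 - 8*x^2 - 16*x + 16
which factors as (x - 2)^4*(x + 1). The eigenvalues (with algebraic multiplicities) are λ = -1 with multiplicity 1, λ = 2 with multiplicity 4.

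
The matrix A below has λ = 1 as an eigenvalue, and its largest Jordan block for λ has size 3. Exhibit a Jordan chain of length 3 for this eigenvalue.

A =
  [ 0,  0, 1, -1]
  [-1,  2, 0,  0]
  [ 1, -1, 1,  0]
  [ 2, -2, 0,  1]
A Jordan chain for λ = 1 of length 3:
v_1 = (1, 1, -1, -2)ᵀ
v_2 = (0, 1, -1, -2)ᵀ
v_3 = (0, 1, 0, 0)ᵀ

Let N = A − (1)·I. We want v_3 with N^3 v_3 = 0 but N^2 v_3 ≠ 0; then v_{j-1} := N · v_j for j = 3, …, 2.

Pick v_3 = (0, 1, 0, 0)ᵀ.
Then v_2 = N · v_3 = (0, 1, -1, -2)ᵀ.
Then v_1 = N · v_2 = (1, 1, -1, -2)ᵀ.

Sanity check: (A − (1)·I) v_1 = (0, 0, 0, 0)ᵀ = 0. ✓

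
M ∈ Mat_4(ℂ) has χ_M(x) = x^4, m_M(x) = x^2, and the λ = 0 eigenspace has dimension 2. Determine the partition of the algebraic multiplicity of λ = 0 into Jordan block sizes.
Block sizes for λ = 0: [2, 2]

Step 1 — from the characteristic polynomial, algebraic multiplicity of λ = 0 is 4. From dim ker(M − (0)·I) = 2, there are exactly 2 Jordan blocks for λ = 0.
Step 2 — from the minimal polynomial, the factor (x − 0)^2 tells us the largest block for λ = 0 has size 2.
Step 3 — with total size 4, 2 blocks, and largest block 2, the block sizes (in nonincreasing order) are [2, 2].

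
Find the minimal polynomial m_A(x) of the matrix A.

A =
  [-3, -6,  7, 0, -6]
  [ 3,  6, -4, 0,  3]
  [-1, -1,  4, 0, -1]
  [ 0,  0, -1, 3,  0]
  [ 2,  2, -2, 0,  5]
x^3 - 9*x^2 + 27*x - 27

The characteristic polynomial is χ_A(x) = (x - 3)^5, so the eigenvalues are known. The minimal polynomial is
  m_A(x) = Π_λ (x − λ)^{k_λ}
where k_λ is the size of the *largest* Jordan block for λ (equivalently, the smallest k with (A − λI)^k v = 0 for every generalised eigenvector v of λ).

  λ = 3: largest Jordan block has size 3, contributing (x − 3)^3

So m_A(x) = (x - 3)^3 = x^3 - 9*x^2 + 27*x - 27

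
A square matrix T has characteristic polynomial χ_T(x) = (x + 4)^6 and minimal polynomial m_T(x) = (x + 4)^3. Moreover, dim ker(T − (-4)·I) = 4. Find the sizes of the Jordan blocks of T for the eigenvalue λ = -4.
Block sizes for λ = -4: [3, 1, 1, 1]

Step 1 — from the characteristic polynomial, algebraic multiplicity of λ = -4 is 6. From dim ker(T − (-4)·I) = 4, there are exactly 4 Jordan blocks for λ = -4.
Step 2 — from the minimal polynomial, the factor (x + 4)^3 tells us the largest block for λ = -4 has size 3.
Step 3 — with total size 6, 4 blocks, and largest block 3, the block sizes (in nonincreasing order) are [3, 1, 1, 1].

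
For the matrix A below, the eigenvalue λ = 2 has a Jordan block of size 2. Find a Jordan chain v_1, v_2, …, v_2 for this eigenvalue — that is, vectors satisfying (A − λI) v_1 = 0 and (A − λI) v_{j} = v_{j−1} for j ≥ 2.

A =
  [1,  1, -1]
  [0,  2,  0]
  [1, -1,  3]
A Jordan chain for λ = 2 of length 2:
v_1 = (-1, 0, 1)ᵀ
v_2 = (1, 0, 0)ᵀ

Let N = A − (2)·I. We want v_2 with N^2 v_2 = 0 but N^1 v_2 ≠ 0; then v_{j-1} := N · v_j for j = 2, …, 2.

Pick v_2 = (1, 0, 0)ᵀ.
Then v_1 = N · v_2 = (-1, 0, 1)ᵀ.

Sanity check: (A − (2)·I) v_1 = (0, 0, 0)ᵀ = 0. ✓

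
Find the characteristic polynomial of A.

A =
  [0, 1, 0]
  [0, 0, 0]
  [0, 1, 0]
x^3

Expanding det(x·I − A) (e.g. by cofactor expansion or by noting that A is similar to its Jordan form J, which has the same characteristic polynomial as A) gives
  χ_A(x) = x^3
which factors as x^3. The eigenvalues (with algebraic multiplicities) are λ = 0 with multiplicity 3.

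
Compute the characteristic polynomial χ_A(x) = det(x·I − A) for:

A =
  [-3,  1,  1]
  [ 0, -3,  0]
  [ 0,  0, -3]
x^3 + 9*x^2 + 27*x + 27

Expanding det(x·I − A) (e.g. by cofactor expansion or by noting that A is similar to its Jordan form J, which has the same characteristic polynomial as A) gives
  χ_A(x) = x^3 + 9*x^2 + 27*x + 27
which factors as (x + 3)^3. The eigenvalues (with algebraic multiplicities) are λ = -3 with multiplicity 3.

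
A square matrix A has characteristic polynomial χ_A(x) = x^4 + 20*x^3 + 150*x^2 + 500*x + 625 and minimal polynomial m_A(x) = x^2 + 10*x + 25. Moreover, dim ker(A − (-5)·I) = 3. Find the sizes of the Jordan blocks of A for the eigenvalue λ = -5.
Block sizes for λ = -5: [2, 1, 1]

Step 1 — from the characteristic polynomial, algebraic multiplicity of λ = -5 is 4. From dim ker(A − (-5)·I) = 3, there are exactly 3 Jordan blocks for λ = -5.
Step 2 — from the minimal polynomial, the factor (x + 5)^2 tells us the largest block for λ = -5 has size 2.
Step 3 — with total size 4, 3 blocks, and largest block 2, the block sizes (in nonincreasing order) are [2, 1, 1].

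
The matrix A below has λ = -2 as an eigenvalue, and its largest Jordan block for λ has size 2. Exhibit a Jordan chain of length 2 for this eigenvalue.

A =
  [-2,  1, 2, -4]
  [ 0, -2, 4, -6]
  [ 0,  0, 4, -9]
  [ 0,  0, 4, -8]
A Jordan chain for λ = -2 of length 2:
v_1 = (1, 0, 0, 0)ᵀ
v_2 = (0, 1, 0, 0)ᵀ

Let N = A − (-2)·I. We want v_2 with N^2 v_2 = 0 but N^1 v_2 ≠ 0; then v_{j-1} := N · v_j for j = 2, …, 2.

Pick v_2 = (0, 1, 0, 0)ᵀ.
Then v_1 = N · v_2 = (1, 0, 0, 0)ᵀ.

Sanity check: (A − (-2)·I) v_1 = (0, 0, 0, 0)ᵀ = 0. ✓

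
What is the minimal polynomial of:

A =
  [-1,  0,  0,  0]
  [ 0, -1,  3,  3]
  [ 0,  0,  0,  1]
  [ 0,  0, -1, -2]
x^2 + 2*x + 1

The characteristic polynomial is χ_A(x) = (x + 1)^4, so the eigenvalues are known. The minimal polynomial is
  m_A(x) = Π_λ (x − λ)^{k_λ}
where k_λ is the size of the *largest* Jordan block for λ (equivalently, the smallest k with (A − λI)^k v = 0 for every generalised eigenvector v of λ).

  λ = -1: largest Jordan block has size 2, contributing (x + 1)^2

So m_A(x) = (x + 1)^2 = x^2 + 2*x + 1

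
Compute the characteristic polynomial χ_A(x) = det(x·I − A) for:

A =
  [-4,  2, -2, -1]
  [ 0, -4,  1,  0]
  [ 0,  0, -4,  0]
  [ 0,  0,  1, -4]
x^4 + 16*x^3 + 96*x^2 + 256*x + 256

Expanding det(x·I − A) (e.g. by cofactor expansion or by noting that A is similar to its Jordan form J, which has the same characteristic polynomial as A) gives
  χ_A(x) = x^4 + 16*x^3 + 96*x^2 + 256*x + 256
which factors as (x + 4)^4. The eigenvalues (with algebraic multiplicities) are λ = -4 with multiplicity 4.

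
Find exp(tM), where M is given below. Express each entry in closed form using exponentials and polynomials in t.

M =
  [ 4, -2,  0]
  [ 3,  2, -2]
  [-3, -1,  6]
e^{tM} =
  [-3*t^2*exp(4*t) + exp(4*t), 2*t^2*exp(4*t) - 2*t*exp(4*t), 2*t^2*exp(4*t)]
  [3*t*exp(4*t), -2*t*exp(4*t) + exp(4*t), -2*t*exp(4*t)]
  [-9*t^2*exp(4*t)/2 - 3*t*exp(4*t), 3*t^2*exp(4*t) - t*exp(4*t), 3*t^2*exp(4*t) + 2*t*exp(4*t) + exp(4*t)]

Strategy: write M = P · J · P⁻¹ where J is a Jordan canonical form, so e^{tM} = P · e^{tJ} · P⁻¹, and e^{tJ} can be computed block-by-block.

M has Jordan form
J =
  [4, 1, 0]
  [0, 4, 1]
  [0, 0, 4]
(up to reordering of blocks).

Per-block formulas:
  For a 3×3 Jordan block J_3(4): exp(t · J_3(4)) = e^(4t)·(I + t·N + (t^2/2)·N^2), where N is the 3×3 nilpotent shift.

After assembling e^{tJ} and conjugating by P, we get:

e^{tM} =
  [-3*t^2*exp(4*t) + exp(4*t), 2*t^2*exp(4*t) - 2*t*exp(4*t), 2*t^2*exp(4*t)]
  [3*t*exp(4*t), -2*t*exp(4*t) + exp(4*t), -2*t*exp(4*t)]
  [-9*t^2*exp(4*t)/2 - 3*t*exp(4*t), 3*t^2*exp(4*t) - t*exp(4*t), 3*t^2*exp(4*t) + 2*t*exp(4*t) + exp(4*t)]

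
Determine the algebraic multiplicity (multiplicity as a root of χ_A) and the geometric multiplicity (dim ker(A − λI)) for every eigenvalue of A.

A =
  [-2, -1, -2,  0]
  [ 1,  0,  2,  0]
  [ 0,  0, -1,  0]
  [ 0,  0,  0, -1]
λ = -1: alg = 4, geom = 3

Step 1 — factor the characteristic polynomial to read off the algebraic multiplicities:
  χ_A(x) = (x + 1)^4

Step 2 — compute geometric multiplicities via the rank-nullity identity g(λ) = n − rank(A − λI):
  rank(A − (-1)·I) = 1, so dim ker(A − (-1)·I) = n − 1 = 3

Summary:
  λ = -1: algebraic multiplicity = 4, geometric multiplicity = 3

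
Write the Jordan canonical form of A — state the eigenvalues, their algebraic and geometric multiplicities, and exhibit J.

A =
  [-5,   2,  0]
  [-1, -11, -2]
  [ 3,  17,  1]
J_3(-5)

The characteristic polynomial is
  det(x·I − A) = x^3 + 15*x^2 + 75*x + 125 = (x + 5)^3

Eigenvalues and multiplicities (the geometric multiplicity of λ is n − rank(A − λI), which equals the number of Jordan blocks for λ):
  λ = -5: algebraic multiplicity = 3, geometric multiplicity = 1

Determining the block sizes for each eigenvalue:
  λ = -5: one block (gm = 1), so the single block has size am = 3 → block sizes [3]

Assembling the blocks gives a Jordan form
J =
  [-5,  1,  0]
  [ 0, -5,  1]
  [ 0,  0, -5]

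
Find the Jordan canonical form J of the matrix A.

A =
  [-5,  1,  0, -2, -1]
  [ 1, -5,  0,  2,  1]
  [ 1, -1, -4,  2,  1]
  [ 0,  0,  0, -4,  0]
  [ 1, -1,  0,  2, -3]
J_1(-5) ⊕ J_1(-4) ⊕ J_1(-4) ⊕ J_1(-4) ⊕ J_1(-4)

The characteristic polynomial is
  det(x·I − A) = x^5 + 21*x^4 + 176*x^3 + 736*x^2 + 1536*x + 1280 = (x + 4)^4*(x + 5)

Eigenvalues and multiplicities (the geometric multiplicity of λ is n − rank(A − λI), which equals the number of Jordan blocks for λ):
  λ = -5: algebraic multiplicity = 1, geometric multiplicity = 1
  λ = -4: algebraic multiplicity = 4, geometric multiplicity = 4

Determining the block sizes for each eigenvalue:
  λ = -5: one block (gm = 1), so the single block has size am = 1 → block sizes [1]
  λ = -4: gm = am = 4, so every block has size 1 → block sizes [1, 1, 1, 1]

Assembling the blocks gives a Jordan form
J =
  [-5,  0,  0,  0,  0]
  [ 0, -4,  0,  0,  0]
  [ 0,  0, -4,  0,  0]
  [ 0,  0,  0, -4,  0]
  [ 0,  0,  0,  0, -4]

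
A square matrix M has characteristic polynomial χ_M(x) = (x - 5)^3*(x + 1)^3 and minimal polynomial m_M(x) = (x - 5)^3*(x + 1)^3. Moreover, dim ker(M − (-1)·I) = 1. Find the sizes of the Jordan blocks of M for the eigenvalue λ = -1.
Block sizes for λ = -1: [3]

Step 1 — from the characteristic polynomial, algebraic multiplicity of λ = -1 is 3. From dim ker(M − (-1)·I) = 1, there are exactly 1 Jordan blocks for λ = -1.
Step 2 — from the minimal polynomial, the factor (x + 1)^3 tells us the largest block for λ = -1 has size 3.
Step 3 — with total size 3, 1 blocks, and largest block 3, the block sizes (in nonincreasing order) are [3].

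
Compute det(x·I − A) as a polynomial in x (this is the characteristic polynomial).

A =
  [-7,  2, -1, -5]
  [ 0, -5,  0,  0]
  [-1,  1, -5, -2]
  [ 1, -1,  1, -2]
x^4 + 19*x^3 + 135*x^2 + 425*x + 500

Expanding det(x·I − A) (e.g. by cofactor expansion or by noting that A is similar to its Jordan form J, which has the same characteristic polynomial as A) gives
  χ_A(x) = x^4 + 19*x^3 + 135*x^2 + 425*x + 500
which factors as (x + 4)*(x + 5)^3. The eigenvalues (with algebraic multiplicities) are λ = -5 with multiplicity 3, λ = -4 with multiplicity 1.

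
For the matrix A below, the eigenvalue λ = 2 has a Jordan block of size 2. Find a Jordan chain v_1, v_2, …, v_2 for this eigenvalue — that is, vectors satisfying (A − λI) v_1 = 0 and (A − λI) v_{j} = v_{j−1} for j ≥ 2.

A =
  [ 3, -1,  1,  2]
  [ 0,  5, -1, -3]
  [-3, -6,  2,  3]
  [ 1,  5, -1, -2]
A Jordan chain for λ = 2 of length 2:
v_1 = (1, 0, -3, 1)ᵀ
v_2 = (1, 0, 0, 0)ᵀ

Let N = A − (2)·I. We want v_2 with N^2 v_2 = 0 but N^1 v_2 ≠ 0; then v_{j-1} := N · v_j for j = 2, …, 2.

Pick v_2 = (1, 0, 0, 0)ᵀ.
Then v_1 = N · v_2 = (1, 0, -3, 1)ᵀ.

Sanity check: (A − (2)·I) v_1 = (0, 0, 0, 0)ᵀ = 0. ✓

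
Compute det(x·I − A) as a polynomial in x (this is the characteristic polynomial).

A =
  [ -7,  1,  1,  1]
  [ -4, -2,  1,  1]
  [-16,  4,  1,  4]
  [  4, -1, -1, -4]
x^4 + 12*x^3 + 54*x^2 + 108*x + 81

Expanding det(x·I − A) (e.g. by cofactor expansion or by noting that A is similar to its Jordan form J, which has the same characteristic polynomial as A) gives
  χ_A(x) = x^4 + 12*x^3 + 54*x^2 + 108*x + 81
which factors as (x + 3)^4. The eigenvalues (with algebraic multiplicities) are λ = -3 with multiplicity 4.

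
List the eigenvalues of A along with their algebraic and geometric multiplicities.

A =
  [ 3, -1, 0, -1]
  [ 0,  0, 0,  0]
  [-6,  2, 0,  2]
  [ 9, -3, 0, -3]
λ = 0: alg = 4, geom = 3

Step 1 — factor the characteristic polynomial to read off the algebraic multiplicities:
  χ_A(x) = x^4

Step 2 — compute geometric multiplicities via the rank-nullity identity g(λ) = n − rank(A − λI):
  rank(A − (0)·I) = 1, so dim ker(A − (0)·I) = n − 1 = 3

Summary:
  λ = 0: algebraic multiplicity = 4, geometric multiplicity = 3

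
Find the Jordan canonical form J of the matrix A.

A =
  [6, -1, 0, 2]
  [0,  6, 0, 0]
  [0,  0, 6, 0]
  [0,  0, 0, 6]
J_2(6) ⊕ J_1(6) ⊕ J_1(6)

The characteristic polynomial is
  det(x·I − A) = x^4 - 24*x^3 + 216*x^2 - 864*x + 1296 = (x - 6)^4

Eigenvalues and multiplicities (the geometric multiplicity of λ is n − rank(A − λI), which equals the number of Jordan blocks for λ):
  λ = 6: algebraic multiplicity = 4, geometric multiplicity = 3

Determining the block sizes for each eigenvalue:
  λ = 6: 3 blocks summing to 4 forces exactly one block of size 2 and the rest size 1 → block sizes [2, 1, 1]

Assembling the blocks gives a Jordan form
J =
  [6, 1, 0, 0]
  [0, 6, 0, 0]
  [0, 0, 6, 0]
  [0, 0, 0, 6]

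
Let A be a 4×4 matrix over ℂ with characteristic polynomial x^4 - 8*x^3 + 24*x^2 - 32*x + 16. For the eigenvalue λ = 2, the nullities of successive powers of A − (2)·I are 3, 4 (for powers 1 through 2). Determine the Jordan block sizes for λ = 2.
Block sizes for λ = 2: [2, 1, 1]

From the dimensions of kernels of powers, the number of Jordan blocks of size at least j is d_j − d_{j−1} where d_j = dim ker(N^j) (with d_0 = 0). Computing the differences gives [3, 1].
The number of blocks of size exactly k is (#blocks of size ≥ k) − (#blocks of size ≥ k + 1), so the partition is: 2 block(s) of size 1, 1 block(s) of size 2.
In nonincreasing order the block sizes are [2, 1, 1].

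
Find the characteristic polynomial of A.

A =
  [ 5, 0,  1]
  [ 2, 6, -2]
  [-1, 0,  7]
x^3 - 18*x^2 + 108*x - 216

Expanding det(x·I − A) (e.g. by cofactor expansion or by noting that A is similar to its Jordan form J, which has the same characteristic polynomial as A) gives
  χ_A(x) = x^3 - 18*x^2 + 108*x - 216
which factors as (x - 6)^3. The eigenvalues (with algebraic multiplicities) are λ = 6 with multiplicity 3.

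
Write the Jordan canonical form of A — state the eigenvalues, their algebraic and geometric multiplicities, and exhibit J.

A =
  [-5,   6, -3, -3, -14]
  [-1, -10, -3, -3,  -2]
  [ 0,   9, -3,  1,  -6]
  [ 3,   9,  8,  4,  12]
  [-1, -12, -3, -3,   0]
J_2(-4) ⊕ J_2(-4) ⊕ J_1(2)

The characteristic polynomial is
  det(x·I − A) = x^5 + 14*x^4 + 64*x^3 + 64*x^2 - 256*x - 512 = (x - 2)*(x + 4)^4

Eigenvalues and multiplicities (the geometric multiplicity of λ is n − rank(A − λI), which equals the number of Jordan blocks for λ):
  λ = -4: algebraic multiplicity = 4, geometric multiplicity = 2
  λ = 2: algebraic multiplicity = 1, geometric multiplicity = 1

Determining the block sizes for each eigenvalue:
  λ = -4: with am = 4 and gm = 2, the partition is not yet determined (e.g. several partitions of 4 into 2 parts exist). Let N = A − (-4)·I. Computing rank(N^1) = 3, rank(N^2) = 1; the number of blocks of size ≥ j is rank(N^{j−1}) − rank(N^j), giving [2, 2]. So we have 2 block(s) of size 2 → block sizes [2, 2]
  λ = 2: one block (gm = 1), so the single block has size am = 1 → block sizes [1]

Assembling the blocks gives a Jordan form
J =
  [-4,  1,  0,  0, 0]
  [ 0, -4,  0,  0, 0]
  [ 0,  0, -4,  1, 0]
  [ 0,  0,  0, -4, 0]
  [ 0,  0,  0,  0, 2]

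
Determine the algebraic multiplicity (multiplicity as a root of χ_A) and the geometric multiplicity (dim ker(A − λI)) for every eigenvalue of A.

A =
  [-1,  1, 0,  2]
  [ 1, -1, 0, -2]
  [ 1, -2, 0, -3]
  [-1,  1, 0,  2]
λ = 0: alg = 4, geom = 2

Step 1 — factor the characteristic polynomial to read off the algebraic multiplicities:
  χ_A(x) = x^4

Step 2 — compute geometric multiplicities via the rank-nullity identity g(λ) = n − rank(A − λI):
  rank(A − (0)·I) = 2, so dim ker(A − (0)·I) = n − 2 = 2

Summary:
  λ = 0: algebraic multiplicity = 4, geometric multiplicity = 2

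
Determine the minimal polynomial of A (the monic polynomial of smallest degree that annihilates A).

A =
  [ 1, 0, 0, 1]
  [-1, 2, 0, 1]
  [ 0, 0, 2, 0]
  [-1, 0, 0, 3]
x^2 - 4*x + 4

The characteristic polynomial is χ_A(x) = (x - 2)^4, so the eigenvalues are known. The minimal polynomial is
  m_A(x) = Π_λ (x − λ)^{k_λ}
where k_λ is the size of the *largest* Jordan block for λ (equivalently, the smallest k with (A − λI)^k v = 0 for every generalised eigenvector v of λ).

  λ = 2: largest Jordan block has size 2, contributing (x − 2)^2

So m_A(x) = (x - 2)^2 = x^2 - 4*x + 4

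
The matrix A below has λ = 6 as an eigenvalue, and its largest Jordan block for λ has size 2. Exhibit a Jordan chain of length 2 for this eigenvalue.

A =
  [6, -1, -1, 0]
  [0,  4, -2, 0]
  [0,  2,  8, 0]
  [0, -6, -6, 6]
A Jordan chain for λ = 6 of length 2:
v_1 = (-1, -2, 2, -6)ᵀ
v_2 = (0, 1, 0, 0)ᵀ

Let N = A − (6)·I. We want v_2 with N^2 v_2 = 0 but N^1 v_2 ≠ 0; then v_{j-1} := N · v_j for j = 2, …, 2.

Pick v_2 = (0, 1, 0, 0)ᵀ.
Then v_1 = N · v_2 = (-1, -2, 2, -6)ᵀ.

Sanity check: (A − (6)·I) v_1 = (0, 0, 0, 0)ᵀ = 0. ✓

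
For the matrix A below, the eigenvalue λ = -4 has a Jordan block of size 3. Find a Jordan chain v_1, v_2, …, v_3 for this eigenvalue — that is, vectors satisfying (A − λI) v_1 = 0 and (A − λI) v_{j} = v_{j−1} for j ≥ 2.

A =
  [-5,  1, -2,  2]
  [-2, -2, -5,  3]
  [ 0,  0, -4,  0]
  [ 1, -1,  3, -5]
A Jordan chain for λ = -4 of length 3:
v_1 = (1, 1, 0, 0)ᵀ
v_2 = (-1, -2, 0, 1)ᵀ
v_3 = (1, 0, 0, 0)ᵀ

Let N = A − (-4)·I. We want v_3 with N^3 v_3 = 0 but N^2 v_3 ≠ 0; then v_{j-1} := N · v_j for j = 3, …, 2.

Pick v_3 = (1, 0, 0, 0)ᵀ.
Then v_2 = N · v_3 = (-1, -2, 0, 1)ᵀ.
Then v_1 = N · v_2 = (1, 1, 0, 0)ᵀ.

Sanity check: (A − (-4)·I) v_1 = (0, 0, 0, 0)ᵀ = 0. ✓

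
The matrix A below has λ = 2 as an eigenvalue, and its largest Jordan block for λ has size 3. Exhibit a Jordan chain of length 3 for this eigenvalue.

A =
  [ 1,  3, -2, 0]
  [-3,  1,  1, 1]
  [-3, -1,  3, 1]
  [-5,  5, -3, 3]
A Jordan chain for λ = 2 of length 3:
v_1 = (-2, -2, -2, -6)ᵀ
v_2 = (-1, -3, -3, -5)ᵀ
v_3 = (1, 0, 0, 0)ᵀ

Let N = A − (2)·I. We want v_3 with N^3 v_3 = 0 but N^2 v_3 ≠ 0; then v_{j-1} := N · v_j for j = 3, …, 2.

Pick v_3 = (1, 0, 0, 0)ᵀ.
Then v_2 = N · v_3 = (-1, -3, -3, -5)ᵀ.
Then v_1 = N · v_2 = (-2, -2, -2, -6)ᵀ.

Sanity check: (A − (2)·I) v_1 = (0, 0, 0, 0)ᵀ = 0. ✓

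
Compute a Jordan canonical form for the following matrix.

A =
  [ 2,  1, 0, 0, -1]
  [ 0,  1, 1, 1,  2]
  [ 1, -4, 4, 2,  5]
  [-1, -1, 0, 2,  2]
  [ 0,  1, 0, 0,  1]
J_3(2) ⊕ J_2(2)

The characteristic polynomial is
  det(x·I − A) = x^5 - 10*x^4 + 40*x^3 - 80*x^2 + 80*x - 32 = (x - 2)^5

Eigenvalues and multiplicities (the geometric multiplicity of λ is n − rank(A − λI), which equals the number of Jordan blocks for λ):
  λ = 2: algebraic multiplicity = 5, geometric multiplicity = 2

Determining the block sizes for each eigenvalue:
  λ = 2: with am = 5 and gm = 2, the partition is not yet determined (e.g. several partitions of 5 into 2 parts exist). Let N = A − (2)·I. Computing rank(N^1) = 3, rank(N^2) = 1, rank(N^3) = 0; the number of blocks of size ≥ j is rank(N^{j−1}) − rank(N^j), giving [2, 2, 1]. So we have 1 block(s) of size 3, 1 block(s) of size 2 → block sizes [3, 2]

Assembling the blocks gives a Jordan form
J =
  [2, 1, 0, 0, 0]
  [0, 2, 1, 0, 0]
  [0, 0, 2, 0, 0]
  [0, 0, 0, 2, 1]
  [0, 0, 0, 0, 2]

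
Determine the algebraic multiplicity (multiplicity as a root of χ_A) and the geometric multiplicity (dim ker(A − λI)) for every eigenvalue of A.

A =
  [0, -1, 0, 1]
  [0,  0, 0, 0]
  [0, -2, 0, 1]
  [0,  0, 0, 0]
λ = 0: alg = 4, geom = 2

Step 1 — factor the characteristic polynomial to read off the algebraic multiplicities:
  χ_A(x) = x^4

Step 2 — compute geometric multiplicities via the rank-nullity identity g(λ) = n − rank(A − λI):
  rank(A − (0)·I) = 2, so dim ker(A − (0)·I) = n − 2 = 2

Summary:
  λ = 0: algebraic multiplicity = 4, geometric multiplicity = 2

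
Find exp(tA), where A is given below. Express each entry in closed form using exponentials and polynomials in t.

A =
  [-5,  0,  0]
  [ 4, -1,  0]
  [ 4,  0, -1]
e^{tA} =
  [exp(-5*t), 0, 0]
  [exp(-t) - exp(-5*t), exp(-t), 0]
  [exp(-t) - exp(-5*t), 0, exp(-t)]

Strategy: write A = P · J · P⁻¹ where J is a Jordan canonical form, so e^{tA} = P · e^{tJ} · P⁻¹, and e^{tJ} can be computed block-by-block.

A has Jordan form
J =
  [-5,  0,  0]
  [ 0, -1,  0]
  [ 0,  0, -1]
(up to reordering of blocks).

Per-block formulas:
  For a 1×1 block at λ = -1: exp(t · [-1]) = [e^(-1t)].
  For a 1×1 block at λ = -5: exp(t · [-5]) = [e^(-5t)].

After assembling e^{tJ} and conjugating by P, we get:

e^{tA} =
  [exp(-5*t), 0, 0]
  [exp(-t) - exp(-5*t), exp(-t), 0]
  [exp(-t) - exp(-5*t), 0, exp(-t)]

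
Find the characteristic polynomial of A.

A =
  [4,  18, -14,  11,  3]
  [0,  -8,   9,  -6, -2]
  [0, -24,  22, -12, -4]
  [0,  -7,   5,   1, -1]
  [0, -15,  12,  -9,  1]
x^5 - 20*x^4 + 160*x^3 - 640*x^2 + 1280*x - 1024

Expanding det(x·I − A) (e.g. by cofactor expansion or by noting that A is similar to its Jordan form J, which has the same characteristic polynomial as A) gives
  χ_A(x) = x^5 - 20*x^4 + 160*x^3 - 640*x^2 + 1280*x - 1024
which factors as (x - 4)^5. The eigenvalues (with algebraic multiplicities) are λ = 4 with multiplicity 5.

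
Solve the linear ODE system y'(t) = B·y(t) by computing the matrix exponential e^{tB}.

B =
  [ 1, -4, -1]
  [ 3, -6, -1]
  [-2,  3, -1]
e^{tB} =
  [-t^2*exp(-2*t)/2 + 3*t*exp(-2*t) + exp(-2*t), t^2*exp(-2*t)/2 - 4*t*exp(-2*t), -t*exp(-2*t)]
  [-t^2*exp(-2*t)/2 + 3*t*exp(-2*t), t^2*exp(-2*t)/2 - 4*t*exp(-2*t) + exp(-2*t), -t*exp(-2*t)]
  [t^2*exp(-2*t)/2 - 2*t*exp(-2*t), -t^2*exp(-2*t)/2 + 3*t*exp(-2*t), t*exp(-2*t) + exp(-2*t)]

Strategy: write B = P · J · P⁻¹ where J is a Jordan canonical form, so e^{tB} = P · e^{tJ} · P⁻¹, and e^{tJ} can be computed block-by-block.

B has Jordan form
J =
  [-2,  1,  0]
  [ 0, -2,  1]
  [ 0,  0, -2]
(up to reordering of blocks).

Per-block formulas:
  For a 3×3 Jordan block J_3(-2): exp(t · J_3(-2)) = e^(-2t)·(I + t·N + (t^2/2)·N^2), where N is the 3×3 nilpotent shift.

After assembling e^{tJ} and conjugating by P, we get:

e^{tB} =
  [-t^2*exp(-2*t)/2 + 3*t*exp(-2*t) + exp(-2*t), t^2*exp(-2*t)/2 - 4*t*exp(-2*t), -t*exp(-2*t)]
  [-t^2*exp(-2*t)/2 + 3*t*exp(-2*t), t^2*exp(-2*t)/2 - 4*t*exp(-2*t) + exp(-2*t), -t*exp(-2*t)]
  [t^2*exp(-2*t)/2 - 2*t*exp(-2*t), -t^2*exp(-2*t)/2 + 3*t*exp(-2*t), t*exp(-2*t) + exp(-2*t)]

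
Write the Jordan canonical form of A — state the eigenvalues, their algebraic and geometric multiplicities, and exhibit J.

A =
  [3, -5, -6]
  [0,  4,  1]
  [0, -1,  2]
J_3(3)

The characteristic polynomial is
  det(x·I − A) = x^3 - 9*x^2 + 27*x - 27 = (x - 3)^3

Eigenvalues and multiplicities (the geometric multiplicity of λ is n − rank(A − λI), which equals the number of Jordan blocks for λ):
  λ = 3: algebraic multiplicity = 3, geometric multiplicity = 1

Determining the block sizes for each eigenvalue:
  λ = 3: one block (gm = 1), so the single block has size am = 3 → block sizes [3]

Assembling the blocks gives a Jordan form
J =
  [3, 1, 0]
  [0, 3, 1]
  [0, 0, 3]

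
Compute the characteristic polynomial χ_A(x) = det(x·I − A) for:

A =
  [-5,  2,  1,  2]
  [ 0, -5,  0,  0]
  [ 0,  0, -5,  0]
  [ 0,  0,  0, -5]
x^4 + 20*x^3 + 150*x^2 + 500*x + 625

Expanding det(x·I − A) (e.g. by cofactor expansion or by noting that A is similar to its Jordan form J, which has the same characteristic polynomial as A) gives
  χ_A(x) = x^4 + 20*x^3 + 150*x^2 + 500*x + 625
which factors as (x + 5)^4. The eigenvalues (with algebraic multiplicities) are λ = -5 with multiplicity 4.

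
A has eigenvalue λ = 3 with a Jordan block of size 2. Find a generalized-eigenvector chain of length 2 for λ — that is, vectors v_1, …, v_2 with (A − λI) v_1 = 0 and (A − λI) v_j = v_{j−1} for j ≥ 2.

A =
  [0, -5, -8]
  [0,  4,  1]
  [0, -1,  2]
A Jordan chain for λ = 3 of length 2:
v_1 = (-1, -1, 1)ᵀ
v_2 = (2, -1, 0)ᵀ

Let N = A − (3)·I. We want v_2 with N^2 v_2 = 0 but N^1 v_2 ≠ 0; then v_{j-1} := N · v_j for j = 2, …, 2.

Pick v_2 = (2, -1, 0)ᵀ.
Then v_1 = N · v_2 = (-1, -1, 1)ᵀ.

Sanity check: (A − (3)·I) v_1 = (0, 0, 0)ᵀ = 0. ✓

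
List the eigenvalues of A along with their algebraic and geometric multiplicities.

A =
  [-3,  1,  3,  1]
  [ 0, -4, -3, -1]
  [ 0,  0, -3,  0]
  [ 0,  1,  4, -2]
λ = -3: alg = 4, geom = 2

Step 1 — factor the characteristic polynomial to read off the algebraic multiplicities:
  χ_A(x) = (x + 3)^4

Step 2 — compute geometric multiplicities via the rank-nullity identity g(λ) = n − rank(A − λI):
  rank(A − (-3)·I) = 2, so dim ker(A − (-3)·I) = n − 2 = 2

Summary:
  λ = -3: algebraic multiplicity = 4, geometric multiplicity = 2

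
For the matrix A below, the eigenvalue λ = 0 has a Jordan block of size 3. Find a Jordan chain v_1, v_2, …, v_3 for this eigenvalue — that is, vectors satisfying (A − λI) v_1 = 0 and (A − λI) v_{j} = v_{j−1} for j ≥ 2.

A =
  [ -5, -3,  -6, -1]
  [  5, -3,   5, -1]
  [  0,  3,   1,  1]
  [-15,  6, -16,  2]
A Jordan chain for λ = 0 of length 3:
v_1 = (0, 3, 0, -9)ᵀ
v_2 = (-3, -3, 3, 6)ᵀ
v_3 = (0, 1, 0, 0)ᵀ

Let N = A − (0)·I. We want v_3 with N^3 v_3 = 0 but N^2 v_3 ≠ 0; then v_{j-1} := N · v_j for j = 3, …, 2.

Pick v_3 = (0, 1, 0, 0)ᵀ.
Then v_2 = N · v_3 = (-3, -3, 3, 6)ᵀ.
Then v_1 = N · v_2 = (0, 3, 0, -9)ᵀ.

Sanity check: (A − (0)·I) v_1 = (0, 0, 0, 0)ᵀ = 0. ✓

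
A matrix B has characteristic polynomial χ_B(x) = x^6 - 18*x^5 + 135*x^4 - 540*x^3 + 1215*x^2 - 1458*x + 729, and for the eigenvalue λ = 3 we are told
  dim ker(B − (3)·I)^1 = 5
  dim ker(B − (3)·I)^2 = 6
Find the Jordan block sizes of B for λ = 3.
Block sizes for λ = 3: [2, 1, 1, 1, 1]

From the dimensions of kernels of powers, the number of Jordan blocks of size at least j is d_j − d_{j−1} where d_j = dim ker(N^j) (with d_0 = 0). Computing the differences gives [5, 1].
The number of blocks of size exactly k is (#blocks of size ≥ k) − (#blocks of size ≥ k + 1), so the partition is: 4 block(s) of size 1, 1 block(s) of size 2.
In nonincreasing order the block sizes are [2, 1, 1, 1, 1].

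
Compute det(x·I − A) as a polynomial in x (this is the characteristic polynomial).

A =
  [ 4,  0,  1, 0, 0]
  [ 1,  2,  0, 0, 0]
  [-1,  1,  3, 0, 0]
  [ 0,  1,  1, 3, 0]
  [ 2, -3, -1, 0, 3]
x^5 - 15*x^4 + 90*x^3 - 270*x^2 + 405*x - 243

Expanding det(x·I − A) (e.g. by cofactor expansion or by noting that A is similar to its Jordan form J, which has the same characteristic polynomial as A) gives
  χ_A(x) = x^5 - 15*x^4 + 90*x^3 - 270*x^2 + 405*x - 243
which factors as (x - 3)^5. The eigenvalues (with algebraic multiplicities) are λ = 3 with multiplicity 5.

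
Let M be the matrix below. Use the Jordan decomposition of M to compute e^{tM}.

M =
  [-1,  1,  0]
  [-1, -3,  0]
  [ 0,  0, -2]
e^{tM} =
  [t*exp(-2*t) + exp(-2*t), t*exp(-2*t), 0]
  [-t*exp(-2*t), -t*exp(-2*t) + exp(-2*t), 0]
  [0, 0, exp(-2*t)]

Strategy: write M = P · J · P⁻¹ where J is a Jordan canonical form, so e^{tM} = P · e^{tJ} · P⁻¹, and e^{tJ} can be computed block-by-block.

M has Jordan form
J =
  [-2,  1,  0]
  [ 0, -2,  0]
  [ 0,  0, -2]
(up to reordering of blocks).

Per-block formulas:
  For a 1×1 block at λ = -2: exp(t · [-2]) = [e^(-2t)].
  For a 2×2 Jordan block J_2(-2): exp(t · J_2(-2)) = e^(-2t)·(I + t·N), where N is the 2×2 nilpotent shift.

After assembling e^{tJ} and conjugating by P, we get:

e^{tM} =
  [t*exp(-2*t) + exp(-2*t), t*exp(-2*t), 0]
  [-t*exp(-2*t), -t*exp(-2*t) + exp(-2*t), 0]
  [0, 0, exp(-2*t)]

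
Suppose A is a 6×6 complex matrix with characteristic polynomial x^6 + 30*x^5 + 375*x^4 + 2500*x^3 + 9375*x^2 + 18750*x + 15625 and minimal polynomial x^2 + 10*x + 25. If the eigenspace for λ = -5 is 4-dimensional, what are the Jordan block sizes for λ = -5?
Block sizes for λ = -5: [2, 2, 1, 1]

Step 1 — from the characteristic polynomial, algebraic multiplicity of λ = -5 is 6. From dim ker(A − (-5)·I) = 4, there are exactly 4 Jordan blocks for λ = -5.
Step 2 — from the minimal polynomial, the factor (x + 5)^2 tells us the largest block for λ = -5 has size 2.
Step 3 — with total size 6, 4 blocks, and largest block 2, the block sizes (in nonincreasing order) are [2, 2, 1, 1].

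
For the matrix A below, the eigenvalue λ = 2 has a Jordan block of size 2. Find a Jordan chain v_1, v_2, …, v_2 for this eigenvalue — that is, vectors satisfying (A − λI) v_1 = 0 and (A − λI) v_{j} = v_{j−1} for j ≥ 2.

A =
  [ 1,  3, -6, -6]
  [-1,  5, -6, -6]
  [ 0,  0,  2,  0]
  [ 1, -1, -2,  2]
A Jordan chain for λ = 2 of length 2:
v_1 = (3, 3, 0, 1)ᵀ
v_2 = (3, 2, 0, 0)ᵀ

Let N = A − (2)·I. We want v_2 with N^2 v_2 = 0 but N^1 v_2 ≠ 0; then v_{j-1} := N · v_j for j = 2, …, 2.

Pick v_2 = (3, 2, 0, 0)ᵀ.
Then v_1 = N · v_2 = (3, 3, 0, 1)ᵀ.

Sanity check: (A − (2)·I) v_1 = (0, 0, 0, 0)ᵀ = 0. ✓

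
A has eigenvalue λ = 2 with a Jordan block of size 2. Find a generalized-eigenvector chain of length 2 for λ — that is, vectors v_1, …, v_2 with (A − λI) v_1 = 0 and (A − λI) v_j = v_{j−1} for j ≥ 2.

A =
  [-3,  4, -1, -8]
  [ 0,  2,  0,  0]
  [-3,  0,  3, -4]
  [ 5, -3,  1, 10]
A Jordan chain for λ = 2 of length 2:
v_1 = (3, 0, 1, -2)ᵀ
v_2 = (0, 1, 1, 0)ᵀ

Let N = A − (2)·I. We want v_2 with N^2 v_2 = 0 but N^1 v_2 ≠ 0; then v_{j-1} := N · v_j for j = 2, …, 2.

Pick v_2 = (0, 1, 1, 0)ᵀ.
Then v_1 = N · v_2 = (3, 0, 1, -2)ᵀ.

Sanity check: (A − (2)·I) v_1 = (0, 0, 0, 0)ᵀ = 0. ✓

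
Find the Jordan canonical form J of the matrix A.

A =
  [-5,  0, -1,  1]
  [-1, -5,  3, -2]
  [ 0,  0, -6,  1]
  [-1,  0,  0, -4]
J_3(-5) ⊕ J_1(-5)

The characteristic polynomial is
  det(x·I − A) = x^4 + 20*x^3 + 150*x^2 + 500*x + 625 = (x + 5)^4

Eigenvalues and multiplicities (the geometric multiplicity of λ is n − rank(A − λI), which equals the number of Jordan blocks for λ):
  λ = -5: algebraic multiplicity = 4, geometric multiplicity = 2

Determining the block sizes for each eigenvalue:
  λ = -5: with am = 4 and gm = 2, the partition is not yet determined (e.g. several partitions of 4 into 2 parts exist). Let N = A − (-5)·I. Computing rank(N^1) = 2, rank(N^2) = 1, rank(N^3) = 0; the number of blocks of size ≥ j is rank(N^{j−1}) − rank(N^j), giving [2, 1, 1]. So we have 1 block(s) of size 3, 1 block(s) of size 1 → block sizes [3, 1]

Assembling the blocks gives a Jordan form
J =
  [-5,  1,  0,  0]
  [ 0, -5,  1,  0]
  [ 0,  0, -5,  0]
  [ 0,  0,  0, -5]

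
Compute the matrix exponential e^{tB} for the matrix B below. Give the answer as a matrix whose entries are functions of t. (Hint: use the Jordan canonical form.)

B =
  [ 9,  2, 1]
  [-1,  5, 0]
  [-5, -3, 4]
e^{tB} =
  [t^2*exp(6*t) + 3*t*exp(6*t) + exp(6*t), t^2*exp(6*t)/2 + 2*t*exp(6*t), t^2*exp(6*t)/2 + t*exp(6*t)]
  [-t^2*exp(6*t) - t*exp(6*t), -t^2*exp(6*t)/2 - t*exp(6*t) + exp(6*t), -t^2*exp(6*t)/2]
  [-t^2*exp(6*t) - 5*t*exp(6*t), -t^2*exp(6*t)/2 - 3*t*exp(6*t), -t^2*exp(6*t)/2 - 2*t*exp(6*t) + exp(6*t)]

Strategy: write B = P · J · P⁻¹ where J is a Jordan canonical form, so e^{tB} = P · e^{tJ} · P⁻¹, and e^{tJ} can be computed block-by-block.

B has Jordan form
J =
  [6, 1, 0]
  [0, 6, 1]
  [0, 0, 6]
(up to reordering of blocks).

Per-block formulas:
  For a 3×3 Jordan block J_3(6): exp(t · J_3(6)) = e^(6t)·(I + t·N + (t^2/2)·N^2), where N is the 3×3 nilpotent shift.

After assembling e^{tJ} and conjugating by P, we get:

e^{tB} =
  [t^2*exp(6*t) + 3*t*exp(6*t) + exp(6*t), t^2*exp(6*t)/2 + 2*t*exp(6*t), t^2*exp(6*t)/2 + t*exp(6*t)]
  [-t^2*exp(6*t) - t*exp(6*t), -t^2*exp(6*t)/2 - t*exp(6*t) + exp(6*t), -t^2*exp(6*t)/2]
  [-t^2*exp(6*t) - 5*t*exp(6*t), -t^2*exp(6*t)/2 - 3*t*exp(6*t), -t^2*exp(6*t)/2 - 2*t*exp(6*t) + exp(6*t)]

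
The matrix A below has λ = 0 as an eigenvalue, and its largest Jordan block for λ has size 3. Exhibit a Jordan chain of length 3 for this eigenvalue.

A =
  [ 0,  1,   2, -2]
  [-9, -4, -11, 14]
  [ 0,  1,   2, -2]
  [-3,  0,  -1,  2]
A Jordan chain for λ = 0 of length 3:
v_1 = (-3, -6, -3, -6)ᵀ
v_2 = (0, -9, 0, -3)ᵀ
v_3 = (1, 0, 0, 0)ᵀ

Let N = A − (0)·I. We want v_3 with N^3 v_3 = 0 but N^2 v_3 ≠ 0; then v_{j-1} := N · v_j for j = 3, …, 2.

Pick v_3 = (1, 0, 0, 0)ᵀ.
Then v_2 = N · v_3 = (0, -9, 0, -3)ᵀ.
Then v_1 = N · v_2 = (-3, -6, -3, -6)ᵀ.

Sanity check: (A − (0)·I) v_1 = (0, 0, 0, 0)ᵀ = 0. ✓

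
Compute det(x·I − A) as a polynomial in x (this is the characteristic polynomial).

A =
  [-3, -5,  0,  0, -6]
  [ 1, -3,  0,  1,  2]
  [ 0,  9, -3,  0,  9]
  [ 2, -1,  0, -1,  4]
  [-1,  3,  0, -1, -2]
x^5 + 12*x^4 + 54*x^3 + 108*x^2 + 81*x

Expanding det(x·I − A) (e.g. by cofactor expansion or by noting that A is similar to its Jordan form J, which has the same characteristic polynomial as A) gives
  χ_A(x) = x^5 + 12*x^4 + 54*x^3 + 108*x^2 + 81*x
which factors as x*(x + 3)^4. The eigenvalues (with algebraic multiplicities) are λ = -3 with multiplicity 4, λ = 0 with multiplicity 1.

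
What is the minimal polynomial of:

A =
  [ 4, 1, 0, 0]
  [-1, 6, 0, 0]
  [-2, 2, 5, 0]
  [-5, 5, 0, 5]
x^2 - 10*x + 25

The characteristic polynomial is χ_A(x) = (x - 5)^4, so the eigenvalues are known. The minimal polynomial is
  m_A(x) = Π_λ (x − λ)^{k_λ}
where k_λ is the size of the *largest* Jordan block for λ (equivalently, the smallest k with (A − λI)^k v = 0 for every generalised eigenvector v of λ).

  λ = 5: largest Jordan block has size 2, contributing (x − 5)^2

So m_A(x) = (x - 5)^2 = x^2 - 10*x + 25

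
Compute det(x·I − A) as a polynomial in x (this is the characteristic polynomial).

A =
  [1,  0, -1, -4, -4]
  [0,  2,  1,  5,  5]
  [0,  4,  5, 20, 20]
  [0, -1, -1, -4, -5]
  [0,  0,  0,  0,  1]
x^5 - 5*x^4 + 10*x^3 - 10*x^2 + 5*x - 1

Expanding det(x·I − A) (e.g. by cofactor expansion or by noting that A is similar to its Jordan form J, which has the same characteristic polynomial as A) gives
  χ_A(x) = x^5 - 5*x^4 + 10*x^3 - 10*x^2 + 5*x - 1
which factors as (x - 1)^5. The eigenvalues (with algebraic multiplicities) are λ = 1 with multiplicity 5.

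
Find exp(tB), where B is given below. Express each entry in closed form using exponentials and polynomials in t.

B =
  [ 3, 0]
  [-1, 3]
e^{tB} =
  [exp(3*t), 0]
  [-t*exp(3*t), exp(3*t)]

Strategy: write B = P · J · P⁻¹ where J is a Jordan canonical form, so e^{tB} = P · e^{tJ} · P⁻¹, and e^{tJ} can be computed block-by-block.

B has Jordan form
J =
  [3, 1]
  [0, 3]
(up to reordering of blocks).

Per-block formulas:
  For a 2×2 Jordan block J_2(3): exp(t · J_2(3)) = e^(3t)·(I + t·N), where N is the 2×2 nilpotent shift.

After assembling e^{tJ} and conjugating by P, we get:

e^{tB} =
  [exp(3*t), 0]
  [-t*exp(3*t), exp(3*t)]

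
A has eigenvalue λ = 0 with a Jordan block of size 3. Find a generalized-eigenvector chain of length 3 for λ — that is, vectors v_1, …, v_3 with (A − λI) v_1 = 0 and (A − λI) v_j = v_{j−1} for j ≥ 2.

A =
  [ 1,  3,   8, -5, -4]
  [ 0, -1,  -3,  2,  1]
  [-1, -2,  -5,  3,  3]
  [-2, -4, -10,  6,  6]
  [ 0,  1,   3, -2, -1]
A Jordan chain for λ = 0 of length 3:
v_1 = (3, -1, -2, -4, 1)ᵀ
v_2 = (1, 0, -1, -2, 0)ᵀ
v_3 = (1, 0, 0, 0, 0)ᵀ

Let N = A − (0)·I. We want v_3 with N^3 v_3 = 0 but N^2 v_3 ≠ 0; then v_{j-1} := N · v_j for j = 3, …, 2.

Pick v_3 = (1, 0, 0, 0, 0)ᵀ.
Then v_2 = N · v_3 = (1, 0, -1, -2, 0)ᵀ.
Then v_1 = N · v_2 = (3, -1, -2, -4, 1)ᵀ.

Sanity check: (A − (0)·I) v_1 = (0, 0, 0, 0, 0)ᵀ = 0. ✓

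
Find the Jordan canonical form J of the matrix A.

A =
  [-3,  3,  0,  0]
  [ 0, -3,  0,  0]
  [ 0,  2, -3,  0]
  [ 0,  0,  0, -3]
J_2(-3) ⊕ J_1(-3) ⊕ J_1(-3)

The characteristic polynomial is
  det(x·I − A) = x^4 + 12*x^3 + 54*x^2 + 108*x + 81 = (x + 3)^4

Eigenvalues and multiplicities (the geometric multiplicity of λ is n − rank(A − λI), which equals the number of Jordan blocks for λ):
  λ = -3: algebraic multiplicity = 4, geometric multiplicity = 3

Determining the block sizes for each eigenvalue:
  λ = -3: 3 blocks summing to 4 forces exactly one block of size 2 and the rest size 1 → block sizes [2, 1, 1]

Assembling the blocks gives a Jordan form
J =
  [-3,  1,  0,  0]
  [ 0, -3,  0,  0]
  [ 0,  0, -3,  0]
  [ 0,  0,  0, -3]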